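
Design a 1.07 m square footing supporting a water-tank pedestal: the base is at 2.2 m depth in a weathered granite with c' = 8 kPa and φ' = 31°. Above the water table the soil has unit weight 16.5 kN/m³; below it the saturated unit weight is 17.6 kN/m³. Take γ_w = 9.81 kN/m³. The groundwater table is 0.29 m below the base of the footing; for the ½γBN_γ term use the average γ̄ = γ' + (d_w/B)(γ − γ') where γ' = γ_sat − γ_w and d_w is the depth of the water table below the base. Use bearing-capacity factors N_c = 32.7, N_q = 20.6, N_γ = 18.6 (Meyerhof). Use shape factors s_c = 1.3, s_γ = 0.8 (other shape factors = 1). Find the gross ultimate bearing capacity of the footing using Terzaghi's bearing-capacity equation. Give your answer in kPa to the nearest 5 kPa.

q_ult ≈ 1170 kPa

q = γ·D_f = 16.5 × 2.2 = 36.3 kPa.
γ' = 7.79 kN/m³; averaging over the depth B below the base, γ̄ = γ' + (d_w/B)(γ − γ') = 10.151 kN/m³.
c·N_c·s_c = 8 × 32.7 × 1.3 = 340.08 kPa
q·N_q = 36.3 × 20.6 = 747.78 kPa
0.5·γ·B·N_γ·s_γ = 0.5 × 10.151 × 1.07 × 18.6 × 0.8 = 80.807 kPa
q_ult = 340.08 + 747.78 + 80.807 = 1168.7 kPa.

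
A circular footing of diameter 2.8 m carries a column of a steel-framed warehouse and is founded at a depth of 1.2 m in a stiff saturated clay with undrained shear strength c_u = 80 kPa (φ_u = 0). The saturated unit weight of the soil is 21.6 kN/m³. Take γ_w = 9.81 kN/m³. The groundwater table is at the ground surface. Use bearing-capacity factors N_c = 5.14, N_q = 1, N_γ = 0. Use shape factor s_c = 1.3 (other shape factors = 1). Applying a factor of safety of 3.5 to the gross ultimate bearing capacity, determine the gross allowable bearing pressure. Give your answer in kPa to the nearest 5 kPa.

q_all ≈ 155 kPa

γ' = 21.6 − 9.81 = 11.79 kN/m³ (submerged throughout). q = 11.79 × 1.2 = 14.148 kPa.
c·N_c·s_c = 80 × 5.14 × 1.3 = 534.56 kPa
q·N_q = 14.148 × 1 = 14.148 kPa
q_ult = 534.56 + 14.148 = 548.71 kPa.
q_all = q_ult / FS = 548.71 / 3.5 = 156.77 kPa.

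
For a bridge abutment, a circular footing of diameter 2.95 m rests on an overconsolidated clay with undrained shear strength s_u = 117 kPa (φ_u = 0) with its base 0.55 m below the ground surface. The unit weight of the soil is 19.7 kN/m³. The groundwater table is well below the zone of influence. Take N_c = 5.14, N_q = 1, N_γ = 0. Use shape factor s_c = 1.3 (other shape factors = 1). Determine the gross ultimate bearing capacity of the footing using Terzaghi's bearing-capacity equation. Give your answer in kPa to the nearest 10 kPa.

q_ult ≈ 790 kPa

Effective surcharge at the founding depth q = γ·D_f = 19.7 × 0.55 = 10.835 kPa.
q_ult = c·N_c·s_c + q·N_q
     = 117 × 5.14 × 1.3 + 10.835 × 1
     = 781.79 + 10.835 = 792.63 kPa.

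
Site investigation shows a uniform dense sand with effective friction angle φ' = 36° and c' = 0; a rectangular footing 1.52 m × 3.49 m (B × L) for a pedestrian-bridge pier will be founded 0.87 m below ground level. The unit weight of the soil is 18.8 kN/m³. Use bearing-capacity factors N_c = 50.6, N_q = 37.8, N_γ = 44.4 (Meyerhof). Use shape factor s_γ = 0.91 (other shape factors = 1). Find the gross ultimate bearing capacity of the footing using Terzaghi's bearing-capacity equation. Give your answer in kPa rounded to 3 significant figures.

q_ult ≈ 1200 kPa

Effective surcharge at the founding depth q = γ·D_f = 18.8 × 0.87 = 16.356 kPa.
q_ult = q·N_q + 0.5·γ·B·N_γ·s_γ
     = 16.356 × 37.8 + 0.5 × 18.8 × 1.52 × 44.4 × 0.91
     = 618.26 + 577.29 = 1195.5 kPa.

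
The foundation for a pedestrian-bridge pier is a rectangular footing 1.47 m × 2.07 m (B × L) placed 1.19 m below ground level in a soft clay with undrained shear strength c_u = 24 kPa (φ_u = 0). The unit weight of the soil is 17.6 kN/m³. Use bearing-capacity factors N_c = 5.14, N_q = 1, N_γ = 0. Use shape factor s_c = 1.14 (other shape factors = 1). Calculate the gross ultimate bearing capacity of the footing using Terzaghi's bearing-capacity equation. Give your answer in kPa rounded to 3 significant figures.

q_ult ≈ 162 kPa

q = γ·D_f = 17.6 × 1.19 = 20.944 kPa.
c·N_c·s_c = 24 × 5.14 × 1.14 = 140.63 kPa
q·N_q = 20.944 × 1 = 20.944 kPa
q_ult = 140.63 + 20.944 = 161.57 kPa.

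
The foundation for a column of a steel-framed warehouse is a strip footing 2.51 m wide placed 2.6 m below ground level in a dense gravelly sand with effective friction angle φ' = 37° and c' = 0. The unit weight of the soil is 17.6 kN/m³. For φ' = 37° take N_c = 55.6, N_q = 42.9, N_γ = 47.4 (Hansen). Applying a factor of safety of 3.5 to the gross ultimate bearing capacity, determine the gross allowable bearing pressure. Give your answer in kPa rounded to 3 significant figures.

q = γ·D_f = 17.6 × 2.6 = 45.76 kPa.
q·N_q = 45.76 × 42.9 = 1963.1 kPa
0.5·γ·B·N_γ = 0.5 × 17.6 × 2.51 × 47.4 = 1047 kPa
q_ult = 1963.1 + 1047 = 3010.1 kPa.
q_all = q_ult / FS = 3010.1 / 3.5 = 860.02 kPa.

q_all ≈ 860 kPa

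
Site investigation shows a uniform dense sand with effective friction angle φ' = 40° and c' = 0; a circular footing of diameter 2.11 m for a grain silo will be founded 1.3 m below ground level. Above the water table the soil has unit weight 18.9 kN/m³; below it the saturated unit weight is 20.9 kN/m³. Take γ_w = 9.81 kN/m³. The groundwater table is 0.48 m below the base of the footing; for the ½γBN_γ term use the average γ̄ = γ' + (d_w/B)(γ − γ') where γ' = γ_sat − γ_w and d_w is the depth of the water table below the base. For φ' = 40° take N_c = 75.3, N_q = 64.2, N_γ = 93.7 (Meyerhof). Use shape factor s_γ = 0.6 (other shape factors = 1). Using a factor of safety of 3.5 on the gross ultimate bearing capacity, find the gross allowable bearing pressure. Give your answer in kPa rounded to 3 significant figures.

q_all ≈ 669 kPa

Overburden at base level: q = 18.9 × 1.3 = 24.57 kPa.
The water table is 0.48 m below the base (< B = 2.11 m), so the ½γBN_γ term uses γ̄ = γ' + (d_w/B)(γ − γ') = 11.09 + (0.48/2.11)(18.9 − 11.09) = 12.867 kN/m³.
Surcharge term q·N_q = 24.57 × 64.2 = 1577.4 kPa; self-weight term 0.5·γ·B·N_γ·s_γ = 0.5 × 12.867 × 2.11 × 93.7 × 0.6 = 763.15 kPa.
q_ult = 1577.4 + 763.15 = 2340.5 kPa.
q_all = 2340.5 / 3.5 = 668.73 kPa.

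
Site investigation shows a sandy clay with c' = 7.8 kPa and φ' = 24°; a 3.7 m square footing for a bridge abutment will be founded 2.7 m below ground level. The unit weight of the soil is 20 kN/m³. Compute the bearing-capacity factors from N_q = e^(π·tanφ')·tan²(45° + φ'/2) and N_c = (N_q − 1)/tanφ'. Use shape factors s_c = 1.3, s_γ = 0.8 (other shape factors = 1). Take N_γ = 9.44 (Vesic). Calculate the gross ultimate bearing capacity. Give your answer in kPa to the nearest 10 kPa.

tan24° = 0.4452, so N_q = e^(π×0.4452)·tan²(57°) = 4.05 × 2.371 = 9.6.
N_c = (9.6 − 1)/tan24° = 19.32.
Overburden at base level: q = 20 × 2.7 = 54 kPa.
Cohesion term c·N_c·s_c = 7.8 × 19.324 × 1.3 = 195.94 kPa; surcharge term q·N_q = 54 × 9.6034 = 518.58 kPa; self-weight term 0.5·γ·B·N_γ·s_γ = 0.5 × 20 × 3.7 × 9.44 × 0.8 = 279.42 kPa.
q_ult = 195.94 + 518.58 + 279.42 = 993.95 kPa.

q_ult ≈ 990 kPa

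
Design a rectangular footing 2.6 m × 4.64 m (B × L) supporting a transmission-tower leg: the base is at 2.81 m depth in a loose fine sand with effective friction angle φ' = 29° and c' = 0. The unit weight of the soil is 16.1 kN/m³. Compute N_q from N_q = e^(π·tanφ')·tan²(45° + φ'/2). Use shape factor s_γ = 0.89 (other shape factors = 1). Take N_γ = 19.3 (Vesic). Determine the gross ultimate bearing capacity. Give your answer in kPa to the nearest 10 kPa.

tan29° = 0.5543, so N_q = e^(π×0.5543)·tan²(59.5°) = 5.705 × 2.882 = 16.44.
q = γ·D_f = 16.1 × 2.81 = 45.241 kPa.
q·N_q = 45.241 × 16.443 = 743.91 kPa
0.5·γ·B·N_γ·s_γ = 0.5 × 16.1 × 2.6 × 19.3 × 0.89 = 359.51 kPa
q_ult = 743.91 + 359.51 = 1103.4 kPa.

q_ult ≈ 1100 kPa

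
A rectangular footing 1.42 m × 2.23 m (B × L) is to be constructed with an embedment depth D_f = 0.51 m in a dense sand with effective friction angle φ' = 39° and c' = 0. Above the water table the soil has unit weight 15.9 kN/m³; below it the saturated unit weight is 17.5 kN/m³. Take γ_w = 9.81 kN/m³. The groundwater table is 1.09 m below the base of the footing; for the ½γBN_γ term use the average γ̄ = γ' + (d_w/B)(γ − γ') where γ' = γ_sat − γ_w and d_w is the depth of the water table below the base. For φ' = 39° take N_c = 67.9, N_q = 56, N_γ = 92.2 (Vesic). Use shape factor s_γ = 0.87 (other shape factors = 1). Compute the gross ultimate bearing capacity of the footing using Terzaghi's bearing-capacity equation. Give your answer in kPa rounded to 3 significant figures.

Overburden at base level: q = 15.9 × 0.51 = 8.109 kPa.
The water table is 1.09 m below the base (< B = 1.42 m), so the ½γBN_γ term uses γ̄ = γ' + (d_w/B)(γ − γ') = 7.69 + (1.09/1.42)(15.9 − 7.69) = 13.992 kN/m³.
Surcharge term q·N_q = 8.109 × 56 = 454.1 kPa; self-weight term 0.5·γ·B·N_γ·s_γ = 0.5 × 13.992 × 1.42 × 92.2 × 0.87 = 796.87 kPa.
q_ult = 454.1 + 796.87 = 1251 kPa.

q_ult ≈ 1250 kPa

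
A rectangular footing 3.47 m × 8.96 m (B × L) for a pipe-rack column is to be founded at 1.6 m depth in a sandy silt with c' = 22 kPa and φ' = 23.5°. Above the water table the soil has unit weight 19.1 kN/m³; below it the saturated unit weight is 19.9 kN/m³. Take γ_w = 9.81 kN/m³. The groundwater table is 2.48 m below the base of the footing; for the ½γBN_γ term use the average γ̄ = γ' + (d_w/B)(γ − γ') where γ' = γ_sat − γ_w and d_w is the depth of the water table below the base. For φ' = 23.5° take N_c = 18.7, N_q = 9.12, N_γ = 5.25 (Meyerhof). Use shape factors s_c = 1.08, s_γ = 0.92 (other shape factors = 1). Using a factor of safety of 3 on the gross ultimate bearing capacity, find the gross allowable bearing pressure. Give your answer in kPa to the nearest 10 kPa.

q = γ·D_f = 19.1 × 1.6 = 30.56 kPa.
γ' = 10.09 kN/m³; averaging over the depth B below the base, γ̄ = γ' + (d_w/B)(γ − γ') = 16.529 kN/m³.
c·N_c·s_c = 22 × 18.7 × 1.08 = 444.31 kPa
q·N_q = 30.56 × 9.12 = 278.71 kPa
0.5·γ·B·N_γ·s_γ = 0.5 × 16.529 × 3.47 × 5.25 × 0.92 = 138.52 kPa
q_ult = 444.31 + 278.71 + 138.52 = 861.54 kPa.
q_all = 861.54 / 3 = 287.18 kPa.

q_all ≈ 290 kPa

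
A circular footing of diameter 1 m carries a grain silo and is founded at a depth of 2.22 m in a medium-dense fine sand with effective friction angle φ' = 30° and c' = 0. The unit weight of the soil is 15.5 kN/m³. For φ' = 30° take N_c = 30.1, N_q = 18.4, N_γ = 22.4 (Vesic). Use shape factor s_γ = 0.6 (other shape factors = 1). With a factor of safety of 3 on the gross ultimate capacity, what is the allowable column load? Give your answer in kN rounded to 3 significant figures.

P_all ≈ 193 kN

Effective surcharge at the founding depth q = γ·D_f = 15.5 × 2.22 = 34.41 kPa.
q_ult = q·N_q + 0.5·γ·B·N_γ·s_γ
     = 34.41 × 18.4 + 0.5 × 15.5 × 1 × 22.4 × 0.6
     = 633.14 + 104.16 = 737.3 kPa.
Gross allowable pressure q_all = 737.3 / 3 = 245.77 kPa.
Footing area = 0.7854 m², so allowable column load = 245.77 × 0.7854 = 193.03 kN.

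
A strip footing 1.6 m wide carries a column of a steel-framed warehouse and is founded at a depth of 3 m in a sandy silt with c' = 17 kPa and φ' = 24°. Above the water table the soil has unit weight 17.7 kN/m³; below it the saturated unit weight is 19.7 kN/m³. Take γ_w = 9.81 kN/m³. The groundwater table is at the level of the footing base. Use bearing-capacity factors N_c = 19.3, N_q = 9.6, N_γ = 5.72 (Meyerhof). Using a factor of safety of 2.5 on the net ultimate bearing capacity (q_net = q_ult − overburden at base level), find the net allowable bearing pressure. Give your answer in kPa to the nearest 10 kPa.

q_all(net) ≈ 330 kPa

Effective surcharge at the founding depth q = γ·D_f = 17.7 × 3 = 53.1 kPa.
The water table coincides with the base, so in the self-weight term γ → γ' = 9.89 kN/m³.
q_ult = c·N_c + q·N_q + 0.5·γ·B·N_γ
     = 17 × 19.3 + 53.1 × 9.6 + 0.5 × 9.89 × 1.6 × 5.72
     = 328.1 + 509.76 + 45.257 = 883.12 kPa.
q_net = 883.12 − 53.1 = 830.02 kPa.
q_all(net) = 830.02 / 2.5 = 332.01 kPa.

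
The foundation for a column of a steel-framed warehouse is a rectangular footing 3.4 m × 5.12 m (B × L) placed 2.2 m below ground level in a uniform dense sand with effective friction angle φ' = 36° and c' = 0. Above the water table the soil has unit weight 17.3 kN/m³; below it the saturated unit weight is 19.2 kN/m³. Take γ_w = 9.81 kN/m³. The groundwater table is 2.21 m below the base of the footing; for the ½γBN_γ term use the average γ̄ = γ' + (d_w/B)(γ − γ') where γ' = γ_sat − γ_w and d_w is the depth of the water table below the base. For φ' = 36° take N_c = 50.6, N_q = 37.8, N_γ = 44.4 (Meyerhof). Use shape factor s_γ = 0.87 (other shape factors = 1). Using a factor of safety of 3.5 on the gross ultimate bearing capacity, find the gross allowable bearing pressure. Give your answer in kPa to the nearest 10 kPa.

Overburden at base level: q = 17.3 × 2.2 = 38.06 kPa.
The water table is 2.21 m below the base (< B = 3.4 m), so the ½γBN_γ term uses γ̄ = γ' + (d_w/B)(γ − γ') = 9.39 + (2.21/3.4)(17.3 − 9.39) = 14.532 kN/m³.
Surcharge term q·N_q = 38.06 × 37.8 = 1438.7 kPa; self-weight term 0.5·γ·B·N_γ·s_γ = 0.5 × 14.532 × 3.4 × 44.4 × 0.87 = 954.25 kPa.
q_ult = 1438.7 + 954.25 = 2392.9 kPa.
q_all = 2392.9 / 3.5 = 683.69 kPa.

q_all ≈ 680 kPa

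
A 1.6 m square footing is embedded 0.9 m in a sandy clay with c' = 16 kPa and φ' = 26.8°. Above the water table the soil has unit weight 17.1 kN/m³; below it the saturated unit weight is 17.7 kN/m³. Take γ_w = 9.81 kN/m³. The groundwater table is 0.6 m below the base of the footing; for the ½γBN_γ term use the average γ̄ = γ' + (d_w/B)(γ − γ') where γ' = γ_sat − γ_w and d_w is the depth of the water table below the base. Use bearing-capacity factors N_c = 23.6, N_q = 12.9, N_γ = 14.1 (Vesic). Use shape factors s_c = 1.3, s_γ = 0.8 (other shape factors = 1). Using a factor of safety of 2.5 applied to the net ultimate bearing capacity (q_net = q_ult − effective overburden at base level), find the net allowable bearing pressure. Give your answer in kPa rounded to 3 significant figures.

q_all(net) ≈ 311 kPa

Overburden at base level: q = 17.1 × 0.9 = 15.39 kPa.
The water table is 0.6 m below the base (< B = 1.6 m), so the ½γBN_γ term uses γ̄ = γ' + (d_w/B)(γ − γ') = 7.89 + (0.6/1.6)(17.1 − 7.89) = 11.344 kN/m³.
Cohesion term c·N_c·s_c = 16 × 23.6 × 1.3 = 490.88 kPa; surcharge term q·N_q = 15.39 × 12.9 = 198.53 kPa; self-weight term 0.5·γ·B·N_γ·s_γ = 0.5 × 11.344 × 1.6 × 14.1 × 0.8 = 102.37 kPa.
q_ult = 490.88 + 198.53 + 102.37 = 791.78 kPa.
Net ultimate: q_net = 791.78 − 15.39 = 776.39 kPa.
q_all(net) = 776.39 / 2.5 = 310.55 kPa.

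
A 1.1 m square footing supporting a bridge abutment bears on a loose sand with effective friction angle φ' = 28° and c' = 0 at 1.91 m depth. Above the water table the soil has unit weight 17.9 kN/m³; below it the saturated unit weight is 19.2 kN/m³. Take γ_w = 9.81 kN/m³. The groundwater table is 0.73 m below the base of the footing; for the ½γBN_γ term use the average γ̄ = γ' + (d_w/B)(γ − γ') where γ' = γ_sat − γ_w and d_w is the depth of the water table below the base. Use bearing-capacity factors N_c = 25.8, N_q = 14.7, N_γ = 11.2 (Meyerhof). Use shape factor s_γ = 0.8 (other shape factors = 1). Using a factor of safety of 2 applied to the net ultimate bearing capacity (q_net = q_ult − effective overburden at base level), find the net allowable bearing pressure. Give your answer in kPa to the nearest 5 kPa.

q_all(net) ≈ 270 kPa

Effective surcharge at the founding depth q = γ·D_f = 17.9 × 1.91 = 34.189 kPa.
With d_w = 0.73 m < B, γ̄ = 9.39 + (0.73/1.1) × (17.9 − 9.39) = 15.038 kN/m³.
q_ult = q·N_q + 0.5·γ·B·N_γ·s_γ
     = 34.189 × 14.7 + 0.5 × 15.038 × 1.1 × 11.2 × 0.8
     = 502.58 + 74.105 = 576.68 kPa.
Net ultimate: q_net = 576.68 − 34.189 = 542.49 kPa.
q_all(net) = 542.49 / 2 = 271.25 kPa.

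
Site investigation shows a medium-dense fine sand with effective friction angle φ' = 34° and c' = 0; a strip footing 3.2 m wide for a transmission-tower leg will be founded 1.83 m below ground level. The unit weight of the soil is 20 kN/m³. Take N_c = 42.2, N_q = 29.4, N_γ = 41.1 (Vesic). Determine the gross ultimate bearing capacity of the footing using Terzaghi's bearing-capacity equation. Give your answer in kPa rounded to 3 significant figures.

Effective surcharge at the founding depth q = γ·D_f = 20 × 1.83 = 36.6 kPa.
q_ult = q·N_q + 0.5·γ·B·N_γ
     = 36.6 × 29.4 + 0.5 × 20 × 3.2 × 41.1
     = 1076 + 1315.2 = 2391.2 kPa.

q_ult ≈ 2390 kPa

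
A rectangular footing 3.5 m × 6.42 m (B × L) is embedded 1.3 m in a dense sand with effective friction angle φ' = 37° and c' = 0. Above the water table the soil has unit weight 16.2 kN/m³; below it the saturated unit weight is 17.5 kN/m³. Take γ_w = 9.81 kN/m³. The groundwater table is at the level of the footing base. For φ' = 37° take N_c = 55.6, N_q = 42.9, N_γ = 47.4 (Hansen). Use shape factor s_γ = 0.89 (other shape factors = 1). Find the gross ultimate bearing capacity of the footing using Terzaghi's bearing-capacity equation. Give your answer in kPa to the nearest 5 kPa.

q_ult ≈ 1470 kPa

Overburden at base level: q = 16.2 × 1.3 = 21.06 kPa.
Below the base the soil is submerged, so the ½γBN_γ term uses γ' = 17.5 − 9.81 = 7.69 kN/m³.
Surcharge term q·N_q = 21.06 × 42.9 = 903.47 kPa; self-weight term 0.5·γ·B·N_γ·s_γ = 0.5 × 7.69 × 3.5 × 47.4 × 0.89 = 567.72 kPa.
q_ult = 903.47 + 567.72 = 1471.2 kPa.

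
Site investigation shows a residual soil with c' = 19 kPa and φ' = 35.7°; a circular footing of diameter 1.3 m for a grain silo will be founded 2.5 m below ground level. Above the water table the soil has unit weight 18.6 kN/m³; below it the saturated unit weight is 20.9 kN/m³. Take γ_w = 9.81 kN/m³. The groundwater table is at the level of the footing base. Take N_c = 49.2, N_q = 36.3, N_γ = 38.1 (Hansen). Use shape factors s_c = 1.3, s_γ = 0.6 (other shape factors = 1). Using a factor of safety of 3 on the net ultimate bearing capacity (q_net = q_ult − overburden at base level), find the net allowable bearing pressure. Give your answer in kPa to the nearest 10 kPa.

q_all(net) ≈ 1010 kPa

q = γ·D_f = 18.6 × 2.5 = 46.5 kPa.
For the ½γBN_γ term take γ' = 20.9 − 9.81 = 11.09 kN/m³ (soil below base is submerged).
c·N_c·s_c = 19 × 49.2 × 1.3 = 1215.2 kPa
q·N_q = 46.5 × 36.3 = 1687.9 kPa
0.5·γ·B·N_γ·s_γ = 0.5 × 11.09 × 1.3 × 38.1 × 0.6 = 164.79 kPa
q_ult = 1215.2 + 1687.9 + 164.79 = 3068 kPa.
q_net = 3068 − 46.5 = 3021.5 kPa.
q_all(net) = 3021.5 / 3 = 1007.2 kPa.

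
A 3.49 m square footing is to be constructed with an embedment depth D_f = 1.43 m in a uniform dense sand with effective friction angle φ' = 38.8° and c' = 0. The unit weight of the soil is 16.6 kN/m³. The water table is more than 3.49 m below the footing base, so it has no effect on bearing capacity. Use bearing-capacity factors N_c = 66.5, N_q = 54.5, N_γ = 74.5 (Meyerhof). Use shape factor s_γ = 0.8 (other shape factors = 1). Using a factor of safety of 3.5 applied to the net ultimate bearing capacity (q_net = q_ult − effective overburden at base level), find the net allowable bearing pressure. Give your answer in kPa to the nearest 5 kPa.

q_all(net) ≈ 855 kPa

q = γ·D_f = 16.6 × 1.43 = 23.738 kPa.
q·N_q = 23.738 × 54.5 = 1293.7 kPa
0.5·γ·B·N_γ·s_γ = 0.5 × 16.6 × 3.49 × 74.5 × 0.8 = 1726.4 kPa
q_ult = 1293.7 + 1726.4 = 3020.2 kPa.
Net ultimate: q_net = 3020.2 − 23.738 = 2996.4 kPa.
q_all(net) = 2996.4 / 3.5 = 856.12 kPa.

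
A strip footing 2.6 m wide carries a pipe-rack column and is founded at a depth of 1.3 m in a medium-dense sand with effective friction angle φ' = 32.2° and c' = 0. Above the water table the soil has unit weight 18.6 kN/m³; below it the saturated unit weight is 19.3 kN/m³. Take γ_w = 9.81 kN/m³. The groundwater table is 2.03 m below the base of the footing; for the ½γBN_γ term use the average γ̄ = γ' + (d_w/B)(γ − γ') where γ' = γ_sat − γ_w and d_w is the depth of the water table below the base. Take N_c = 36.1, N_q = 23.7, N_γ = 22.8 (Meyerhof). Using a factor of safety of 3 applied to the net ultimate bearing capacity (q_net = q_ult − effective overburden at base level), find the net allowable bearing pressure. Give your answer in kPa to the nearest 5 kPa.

Effective surcharge at the founding depth q = γ·D_f = 18.6 × 1.3 = 24.18 kPa.
With d_w = 2.03 m < B, γ̄ = 9.49 + (2.03/2.6) × (18.6 − 9.49) = 16.603 kN/m³.
q_ult = q·N_q + 0.5·γ·B·N_γ
     = 24.18 × 23.7 + 0.5 × 16.603 × 2.6 × 22.8
     = 573.07 + 492.11 = 1065.2 kPa.
Net ultimate: q_net = 1065.2 − 24.18 = 1041 kPa.
q_all(net) = 1041 / 3 = 347 kPa.

q_all(net) ≈ 345 kPa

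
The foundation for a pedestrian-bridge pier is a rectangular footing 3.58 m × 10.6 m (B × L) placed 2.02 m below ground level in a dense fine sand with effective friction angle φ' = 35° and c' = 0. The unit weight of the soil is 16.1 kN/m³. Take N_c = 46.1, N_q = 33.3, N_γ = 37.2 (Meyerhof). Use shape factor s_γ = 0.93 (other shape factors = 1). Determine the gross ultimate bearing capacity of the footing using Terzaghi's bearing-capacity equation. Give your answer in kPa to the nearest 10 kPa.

Effective surcharge at the founding depth q = γ·D_f = 16.1 × 2.02 = 32.522 kPa.
q_ult = q·N_q + 0.5·γ·B·N_γ·s_γ
     = 32.522 × 33.3 + 0.5 × 16.1 × 3.58 × 37.2 × 0.93
     = 1083 + 997.02 = 2080 kPa.

q_ult ≈ 2080 kPa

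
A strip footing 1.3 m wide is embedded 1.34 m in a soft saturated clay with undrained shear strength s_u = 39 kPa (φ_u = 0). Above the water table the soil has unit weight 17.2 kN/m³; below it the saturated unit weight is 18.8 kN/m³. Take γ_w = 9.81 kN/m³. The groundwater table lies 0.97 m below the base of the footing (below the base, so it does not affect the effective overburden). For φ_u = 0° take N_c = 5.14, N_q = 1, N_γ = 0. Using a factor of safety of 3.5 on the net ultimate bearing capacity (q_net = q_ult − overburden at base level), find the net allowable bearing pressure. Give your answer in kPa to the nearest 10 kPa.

Overburden at base level: q = 17.2 × 1.34 = 23.048 kPa.
Cohesion term c·N_c = 39 × 5.14 = 200.46 kPa; surcharge term q·N_q = 23.048 × 1 = 23.048 kPa.
q_ult = 200.46 + 23.048 = 223.51 kPa.
q_net = 223.51 − 23.048 = 200.46 kPa.
q_all(net) = 200.46 / 3.5 = 57.274 kPa.

q_all(net) ≈ 60 kPa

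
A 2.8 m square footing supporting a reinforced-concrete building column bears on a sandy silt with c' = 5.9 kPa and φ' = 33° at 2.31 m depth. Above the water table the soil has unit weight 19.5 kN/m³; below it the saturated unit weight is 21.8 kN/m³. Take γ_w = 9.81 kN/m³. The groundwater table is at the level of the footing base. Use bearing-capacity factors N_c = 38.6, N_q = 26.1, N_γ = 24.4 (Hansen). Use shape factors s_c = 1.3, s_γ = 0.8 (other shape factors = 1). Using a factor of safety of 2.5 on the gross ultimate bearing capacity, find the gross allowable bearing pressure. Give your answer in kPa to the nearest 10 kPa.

q_all ≈ 720 kPa

Effective surcharge at the founding depth q = γ·D_f = 19.5 × 2.31 = 45.045 kPa.
The water table coincides with the base, so in the self-weight term γ → γ' = 11.99 kN/m³.
q_ult = c·N_c·s_c + q·N_q + 0.5·γ·B·N_γ·s_γ
     = 5.9 × 38.6 × 1.3 + 45.045 × 26.1 + 0.5 × 11.99 × 2.8 × 24.4 × 0.8
     = 296.06 + 1175.7 + 327.66 = 1799.4 kPa.
q_all = 1799.4 / 2.5 = 719.76 kPa.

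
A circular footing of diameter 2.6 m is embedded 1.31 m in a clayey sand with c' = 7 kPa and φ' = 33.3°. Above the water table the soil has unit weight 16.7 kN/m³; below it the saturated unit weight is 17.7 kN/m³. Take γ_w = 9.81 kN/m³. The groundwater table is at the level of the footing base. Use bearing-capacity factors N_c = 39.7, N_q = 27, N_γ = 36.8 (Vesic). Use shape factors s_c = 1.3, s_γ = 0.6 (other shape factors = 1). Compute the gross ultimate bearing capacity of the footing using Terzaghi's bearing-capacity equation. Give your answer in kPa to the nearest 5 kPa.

Effective surcharge at the founding depth q = γ·D_f = 16.7 × 1.31 = 21.877 kPa.
The water table coincides with the base, so in the self-weight term γ → γ' = 7.89 kN/m³.
q_ult = c·N_c·s_c + q·N_q + 0.5·γ·B·N_γ·s_γ
     = 7 × 39.7 × 1.3 + 21.877 × 27 + 0.5 × 7.89 × 2.6 × 36.8 × 0.6
     = 361.27 + 590.68 + 226.47 = 1178.4 kPa.

q_ult ≈ 1180 kPa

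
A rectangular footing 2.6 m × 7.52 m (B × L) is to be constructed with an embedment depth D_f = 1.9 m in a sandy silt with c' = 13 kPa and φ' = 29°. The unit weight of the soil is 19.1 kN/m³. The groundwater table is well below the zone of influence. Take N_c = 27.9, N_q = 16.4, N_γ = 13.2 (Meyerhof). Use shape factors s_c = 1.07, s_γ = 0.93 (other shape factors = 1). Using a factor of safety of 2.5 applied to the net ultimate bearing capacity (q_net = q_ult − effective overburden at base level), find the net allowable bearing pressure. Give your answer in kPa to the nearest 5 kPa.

Overburden at base level: q = 19.1 × 1.9 = 36.29 kPa.
Cohesion term c·N_c·s_c = 13 × 27.9 × 1.07 = 388.09 kPa; surcharge term q·N_q = 36.29 × 16.4 = 595.16 kPa; self-weight term 0.5·γ·B·N_γ·s_γ = 0.5 × 19.1 × 2.6 × 13.2 × 0.93 = 304.81 kPa.
q_ult = 388.09 + 595.16 + 304.81 = 1288.1 kPa.
Net ultimate: q_net = 1288.1 − 36.29 = 1251.8 kPa.
q_all(net) = 1251.8 / 2.5 = 500.71 kPa.

q_all(net) ≈ 500 kPa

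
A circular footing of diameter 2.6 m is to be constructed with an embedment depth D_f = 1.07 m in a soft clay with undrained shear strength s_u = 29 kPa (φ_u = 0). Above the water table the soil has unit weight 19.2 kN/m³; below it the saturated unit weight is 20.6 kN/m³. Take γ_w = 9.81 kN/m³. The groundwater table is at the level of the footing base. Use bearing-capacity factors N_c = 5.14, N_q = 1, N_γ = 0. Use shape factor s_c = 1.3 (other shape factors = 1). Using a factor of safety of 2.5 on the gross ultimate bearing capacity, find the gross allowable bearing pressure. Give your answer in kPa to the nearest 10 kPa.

q_all ≈ 90 kPa

q = γ·D_f = 19.2 × 1.07 = 20.544 kPa.
c·N_c·s_c = 29 × 5.14 × 1.3 = 193.78 kPa
q·N_q = 20.544 × 1 = 20.544 kPa
q_ult = 193.78 + 20.544 = 214.32 kPa.
q_all = 214.32 / 2.5 = 85.729 kPa.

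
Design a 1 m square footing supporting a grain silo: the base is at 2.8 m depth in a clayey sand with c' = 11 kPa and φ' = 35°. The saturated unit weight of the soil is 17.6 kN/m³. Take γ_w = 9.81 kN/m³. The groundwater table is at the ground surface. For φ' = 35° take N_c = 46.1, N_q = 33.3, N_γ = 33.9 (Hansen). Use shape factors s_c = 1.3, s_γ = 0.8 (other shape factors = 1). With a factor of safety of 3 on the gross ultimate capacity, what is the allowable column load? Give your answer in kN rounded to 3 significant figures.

P_all ≈ 497 kN

γ' = 17.6 − 9.81 = 7.79 kN/m³ (submerged throughout). q = 7.79 × 2.8 = 21.812 kPa; the same γ' applies in the ½γBN_γ term.
c·N_c·s_c = 11 × 46.1 × 1.3 = 659.23 kPa
q·N_q = 21.812 × 33.3 = 726.34 kPa
0.5·γ·B·N_γ·s_γ = 0.5 × 7.79 × 1 × 33.9 × 0.8 = 105.63 kPa
q_ult = 659.23 + 726.34 + 105.63 = 1491.2 kPa.
Gross allowable pressure q_all = 1491.2 / 3 = 497.07 kPa.
Footing area = 1 m², so allowable column load = 497.07 × 1 = 497.07 kN.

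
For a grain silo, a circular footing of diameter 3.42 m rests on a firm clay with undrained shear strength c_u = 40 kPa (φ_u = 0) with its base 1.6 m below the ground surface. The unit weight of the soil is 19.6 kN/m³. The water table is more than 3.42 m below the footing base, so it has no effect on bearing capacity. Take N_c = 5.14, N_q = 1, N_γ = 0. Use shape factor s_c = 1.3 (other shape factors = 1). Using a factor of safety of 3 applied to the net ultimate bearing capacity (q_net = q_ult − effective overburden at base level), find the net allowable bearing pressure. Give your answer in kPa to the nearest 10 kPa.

Effective surcharge at the founding depth q = γ·D_f = 19.6 × 1.6 = 31.36 kPa.
q_ult = c·N_c·s_c + q·N_q
     = 40 × 5.14 × 1.3 + 31.36 × 1
     = 267.28 + 31.36 = 298.64 kPa.
Net ultimate: q_net = 298.64 − 31.36 = 267.28 kPa.
q_all(net) = 267.28 / 3 = 89.093 kPa.

q_all(net) ≈ 90 kPa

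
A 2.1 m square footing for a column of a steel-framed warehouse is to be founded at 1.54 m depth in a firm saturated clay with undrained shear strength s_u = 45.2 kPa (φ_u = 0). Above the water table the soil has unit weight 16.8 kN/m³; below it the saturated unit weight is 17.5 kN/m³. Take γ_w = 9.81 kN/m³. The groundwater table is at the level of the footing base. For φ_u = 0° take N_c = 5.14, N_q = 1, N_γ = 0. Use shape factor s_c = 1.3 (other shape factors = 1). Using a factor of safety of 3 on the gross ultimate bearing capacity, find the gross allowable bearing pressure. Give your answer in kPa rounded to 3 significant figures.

q_all ≈ 109 kPa

Overburden at base level: q = 16.8 × 1.54 = 25.872 kPa.
Cohesion term c·N_c·s_c = 45.2 × 5.14 × 1.3 = 302.03 kPa; surcharge term q·N_q = 25.872 × 1 = 25.872 kPa.
q_ult = 302.03 + 25.872 = 327.9 kPa.
q_all = 327.9 / 3 = 109.3 kPa.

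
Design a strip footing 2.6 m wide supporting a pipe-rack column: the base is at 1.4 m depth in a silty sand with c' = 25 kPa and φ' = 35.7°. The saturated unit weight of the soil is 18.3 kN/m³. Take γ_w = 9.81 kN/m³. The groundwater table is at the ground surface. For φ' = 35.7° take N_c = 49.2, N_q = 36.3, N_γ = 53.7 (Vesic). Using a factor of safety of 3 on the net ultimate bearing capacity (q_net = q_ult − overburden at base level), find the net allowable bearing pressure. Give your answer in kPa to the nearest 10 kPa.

γ' = 18.3 − 9.81 = 8.49 kN/m³ (submerged throughout). q = 8.49 × 1.4 = 11.886 kPa; the same γ' applies in the ½γBN_γ term.
c·N_c = 25 × 49.2 = 1230 kPa
q·N_q = 11.886 × 36.3 = 431.46 kPa
0.5·γ·B·N_γ = 0.5 × 8.49 × 2.6 × 53.7 = 592.69 kPa
q_ult = 1230 + 431.46 + 592.69 = 2254.1 kPa.
q_net = 2254.1 − 11.886 = 2242.3 kPa.
q_all(net) = 2242.3 / 3 = 747.42 kPa.

q_all(net) ≈ 750 kPa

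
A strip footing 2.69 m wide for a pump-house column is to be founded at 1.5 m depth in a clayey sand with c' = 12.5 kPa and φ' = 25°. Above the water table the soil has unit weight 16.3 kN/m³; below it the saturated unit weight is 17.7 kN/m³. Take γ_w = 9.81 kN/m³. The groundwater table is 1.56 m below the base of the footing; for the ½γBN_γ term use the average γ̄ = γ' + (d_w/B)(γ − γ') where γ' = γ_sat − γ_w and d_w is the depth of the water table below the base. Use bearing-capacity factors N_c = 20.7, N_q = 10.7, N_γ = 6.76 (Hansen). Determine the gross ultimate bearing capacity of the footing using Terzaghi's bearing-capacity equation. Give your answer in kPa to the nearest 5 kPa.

q = γ·D_f = 16.3 × 1.5 = 24.45 kPa.
γ' = 7.89 kN/m³; averaging over the depth B below the base, γ̄ = γ' + (d_w/B)(γ − γ') = 12.767 kN/m³.
c·N_c = 12.5 × 20.7 = 258.75 kPa
q·N_q = 24.45 × 10.7 = 261.62 kPa
0.5·γ·B·N_γ = 0.5 × 12.767 × 2.69 × 6.76 = 116.08 kPa
q_ult = 258.75 + 261.62 + 116.08 = 636.45 kPa.

q_ult ≈ 635 kPa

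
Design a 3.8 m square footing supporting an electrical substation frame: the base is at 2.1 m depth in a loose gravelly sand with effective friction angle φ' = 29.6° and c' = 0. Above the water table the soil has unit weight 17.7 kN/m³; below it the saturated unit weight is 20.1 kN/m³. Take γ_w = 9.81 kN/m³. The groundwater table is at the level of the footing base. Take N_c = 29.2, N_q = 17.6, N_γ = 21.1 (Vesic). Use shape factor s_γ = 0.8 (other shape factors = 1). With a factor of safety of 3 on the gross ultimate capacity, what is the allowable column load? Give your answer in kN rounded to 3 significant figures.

Effective surcharge at the founding depth q = γ·D_f = 17.7 × 2.1 = 37.17 kPa.
The water table coincides with the base, so in the self-weight term γ → γ' = 10.29 kN/m³.
q_ult = q·N_q + 0.5·γ·B·N_γ·s_γ
     = 37.17 × 17.6 + 0.5 × 10.29 × 3.8 × 21.1 × 0.8
     = 654.19 + 330.02 = 984.21 kPa.
Gross allowable pressure q_all = 984.21 / 3 = 328.07 kPa.
Footing area = 14.44 m², so allowable column load = 328.07 × 14.44 = 4737.3 kN.

P_all ≈ 4740 kN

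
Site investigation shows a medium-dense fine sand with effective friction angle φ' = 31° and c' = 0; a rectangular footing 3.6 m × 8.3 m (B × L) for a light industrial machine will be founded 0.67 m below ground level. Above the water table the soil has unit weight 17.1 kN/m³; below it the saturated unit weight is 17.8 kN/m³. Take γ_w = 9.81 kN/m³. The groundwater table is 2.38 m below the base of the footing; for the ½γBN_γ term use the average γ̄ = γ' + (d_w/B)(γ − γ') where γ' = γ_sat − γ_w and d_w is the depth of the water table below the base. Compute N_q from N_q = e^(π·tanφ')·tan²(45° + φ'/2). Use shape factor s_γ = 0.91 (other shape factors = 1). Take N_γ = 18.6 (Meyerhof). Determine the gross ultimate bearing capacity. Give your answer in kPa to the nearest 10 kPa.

tan31° = 0.6009, so N_q = e^(π×0.6009)·tan²(60.5°) = 6.604 × 3.124 = 20.63.
q = γ·D_f = 17.1 × 0.67 = 11.457 kPa.
γ' = 7.99 kN/m³; averaging over the depth B below the base, γ̄ = γ' + (d_w/B)(γ − γ') = 14.013 kN/m³.
q·N_q = 11.457 × 20.631 = 236.37 kPa
0.5·γ·B·N_γ·s_γ = 0.5 × 14.013 × 3.6 × 18.6 × 0.91 = 426.92 kPa
q_ult = 236.37 + 426.92 = 663.29 kPa.

q_ult ≈ 660 kPa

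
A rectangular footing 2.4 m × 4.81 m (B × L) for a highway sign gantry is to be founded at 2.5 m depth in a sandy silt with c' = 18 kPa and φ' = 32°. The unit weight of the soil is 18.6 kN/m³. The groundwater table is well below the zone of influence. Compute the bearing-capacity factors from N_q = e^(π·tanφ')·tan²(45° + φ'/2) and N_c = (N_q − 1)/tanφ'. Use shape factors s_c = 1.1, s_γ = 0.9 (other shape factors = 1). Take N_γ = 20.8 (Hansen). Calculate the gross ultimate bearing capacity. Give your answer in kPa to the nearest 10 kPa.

tan32° = 0.6249, so N_q = e^(π×0.6249)·tan²(61°) = 7.121 × 3.255 = 23.18.
N_c = (23.18 − 1)/tan32° = 35.49.
Effective surcharge at the founding depth q = γ·D_f = 18.6 × 2.5 = 46.5 kPa.
q_ult = c·N_c·s_c + q·N_q + 0.5·γ·B·N_γ·s_γ
     = 18 × 35.49 × 1.1 + 46.5 × 23.177 + 0.5 × 18.6 × 2.4 × 20.8 × 0.9
     = 702.71 + 1077.7 + 417.83 = 2198.3 kPa.

q_ult ≈ 2200 kPa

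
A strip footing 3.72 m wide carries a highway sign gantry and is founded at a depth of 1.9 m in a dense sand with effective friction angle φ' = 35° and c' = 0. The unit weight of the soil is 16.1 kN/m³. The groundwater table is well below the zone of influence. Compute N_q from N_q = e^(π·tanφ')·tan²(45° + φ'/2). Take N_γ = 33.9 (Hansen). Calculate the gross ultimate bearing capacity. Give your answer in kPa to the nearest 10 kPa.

tan35° = 0.7002, so N_q = e^(π×0.7002)·tan²(62.5°) = 9.023 × 3.69 = 33.3.
Effective surcharge at the founding depth q = γ·D_f = 16.1 × 1.9 = 30.59 kPa.
q_ult = q·N_q + 0.5·γ·B·N_γ
     = 30.59 × 33.296 + 0.5 × 16.1 × 3.72 × 33.9
     = 1018.5 + 1015.2 = 2033.7 kPa.

q_ult ≈ 2030 kPa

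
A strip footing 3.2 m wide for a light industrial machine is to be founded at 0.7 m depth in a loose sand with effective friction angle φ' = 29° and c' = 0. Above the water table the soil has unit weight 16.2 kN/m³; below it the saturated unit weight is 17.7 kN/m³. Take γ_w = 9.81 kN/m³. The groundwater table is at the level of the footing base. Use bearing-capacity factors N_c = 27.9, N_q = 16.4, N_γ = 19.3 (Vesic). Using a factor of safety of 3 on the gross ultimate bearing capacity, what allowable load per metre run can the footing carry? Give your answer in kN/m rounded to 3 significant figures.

≈ 458 kN/m

q = γ·D_f = 16.2 × 0.7 = 11.34 kPa.
For the ½γBN_γ term take γ' = 17.7 − 9.81 = 7.89 kN/m³ (soil below base is submerged).
q·N_q = 11.34 × 16.4 = 185.98 kPa
0.5·γ·B·N_γ = 0.5 × 7.89 × 3.2 × 19.3 = 243.64 kPa
q_ult = 185.98 + 243.64 = 429.62 kPa.
Gross allowable pressure q_all = 429.62 / 3 = 143.21 kPa.
Allowable wall load = q_all × B = 143.21 × 3.2 = 458.26 kN per metre run.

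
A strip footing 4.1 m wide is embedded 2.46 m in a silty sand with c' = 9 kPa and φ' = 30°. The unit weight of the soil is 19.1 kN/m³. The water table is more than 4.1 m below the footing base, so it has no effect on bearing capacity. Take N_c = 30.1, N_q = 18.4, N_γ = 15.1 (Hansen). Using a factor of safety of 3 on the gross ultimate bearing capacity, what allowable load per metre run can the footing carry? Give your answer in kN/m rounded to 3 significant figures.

≈ 2360 kN/m

q = γ·D_f = 19.1 × 2.46 = 46.986 kPa.
c·N_c = 9 × 30.1 = 270.9 kPa
q·N_q = 46.986 × 18.4 = 864.54 kPa
0.5·γ·B·N_γ = 0.5 × 19.1 × 4.1 × 15.1 = 591.24 kPa
q_ult = 270.9 + 864.54 + 591.24 = 1726.7 kPa.
Gross allowable pressure q_all = 1726.7 / 3 = 575.56 kPa.
Allowable wall load = q_all × B = 575.56 × 4.1 = 2359.8 kN per metre run.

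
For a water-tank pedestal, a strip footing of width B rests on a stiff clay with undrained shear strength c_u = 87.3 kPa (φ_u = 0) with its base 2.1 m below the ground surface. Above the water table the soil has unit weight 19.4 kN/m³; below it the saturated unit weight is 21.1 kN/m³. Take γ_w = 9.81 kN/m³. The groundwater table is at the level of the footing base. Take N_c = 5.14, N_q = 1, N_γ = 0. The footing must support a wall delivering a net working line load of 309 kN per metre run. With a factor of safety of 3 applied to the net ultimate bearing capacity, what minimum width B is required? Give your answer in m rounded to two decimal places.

q = γ·D_f = 19.4 × 2.1 = 40.74 kPa.
c·N_c = 87.3 × 5.14 = 448.72 kPa
q·N_q = 40.74 × 1 = 40.74 kPa
q_ult = 448.72 + 40.74 = 489.46 kPa.
For φ = 0 the ½γBN_γ term vanishes, so q_ult is independent of B. q_net = 489.46 − 40.74 = 448.72 kPa; q_all(net) = 448.72/3 = 149.57 kPa.
Required width B = w / q_all(net) = 309 / 149.57 = 2.066 m.

B = 2.07 m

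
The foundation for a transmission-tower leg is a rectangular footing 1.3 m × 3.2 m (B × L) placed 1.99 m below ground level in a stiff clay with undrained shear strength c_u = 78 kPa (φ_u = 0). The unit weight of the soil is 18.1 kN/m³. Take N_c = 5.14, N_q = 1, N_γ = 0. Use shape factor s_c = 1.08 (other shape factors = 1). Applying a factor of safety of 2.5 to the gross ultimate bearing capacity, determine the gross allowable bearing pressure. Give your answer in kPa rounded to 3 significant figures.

Overburden at base level: q = 18.1 × 1.99 = 36.019 kPa.
Cohesion term c·N_c·s_c = 78 × 5.14 × 1.08 = 432.99 kPa; surcharge term q·N_q = 36.019 × 1 = 36.019 kPa.
q_ult = 432.99 + 36.019 = 469.01 kPa.
q_all = q_ult / FS = 469.01 / 2.5 = 187.61 kPa.

q_all ≈ 188 kPa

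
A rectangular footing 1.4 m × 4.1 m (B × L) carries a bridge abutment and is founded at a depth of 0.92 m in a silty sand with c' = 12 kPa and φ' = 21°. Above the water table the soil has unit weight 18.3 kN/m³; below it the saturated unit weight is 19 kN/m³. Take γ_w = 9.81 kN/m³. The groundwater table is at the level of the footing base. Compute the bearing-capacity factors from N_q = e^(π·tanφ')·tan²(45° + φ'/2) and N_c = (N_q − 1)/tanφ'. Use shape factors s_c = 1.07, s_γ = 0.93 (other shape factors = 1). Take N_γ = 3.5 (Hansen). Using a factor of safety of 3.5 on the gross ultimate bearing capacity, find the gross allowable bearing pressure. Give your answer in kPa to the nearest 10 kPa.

N_q = e^(π·tan21°)·tan²(55.5°) = 7.07; N_c = (N_q − 1)/tanφ' = 15.81.
Overburden at base level: q = 18.3 × 0.92 = 16.836 kPa.
Below the base the soil is submerged, so the ½γBN_γ term uses γ' = 19 − 9.81 = 9.19 kN/m³.
Cohesion term c·N_c·s_c = 12 × 15.815 × 1.07 = 203.06 kPa; surcharge term q·N_q = 16.836 × 7.0708 = 119.04 kPa; self-weight term 0.5·γ·B·N_γ·s_γ = 0.5 × 9.19 × 1.4 × 3.5 × 0.93 = 20.939 kPa.
q_ult = 203.06 + 119.04 + 20.939 = 343.05 kPa.
q_all = 343.05 / 3.5 = 98.013 kPa.

q_all ≈ 100 kPa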